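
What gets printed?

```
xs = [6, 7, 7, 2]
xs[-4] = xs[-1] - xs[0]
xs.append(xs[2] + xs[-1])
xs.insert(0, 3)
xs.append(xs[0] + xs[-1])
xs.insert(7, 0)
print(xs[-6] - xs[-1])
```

xs[-4] = xs[-1]-xs[0] = 2-6 = -4 → [-4, 7, 7, 2]
append xs[2]+xs[-1] = 7+2 = 9 → [-4, 7, 7, 2, 9]
insert 3 at 0 → [3, -4, 7, 7, 2, 9]
append xs[0]+xs[-1] = 3+9 = 12 → [3, -4, 7, 7, 2, 9, 12]
insert 0 at 7 → [3, -4, 7, 7, 2, 9, 12, 0]
xs[-6]-xs[-1] = 7-0 = 7

7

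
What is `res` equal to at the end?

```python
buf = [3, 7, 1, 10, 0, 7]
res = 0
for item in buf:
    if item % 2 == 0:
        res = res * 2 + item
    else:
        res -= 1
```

7

item=3: not even, res = 0-1 = -1
item=7: not even, res = (-1)-1 = -2
item=1: not even, res = (-2)-1 = -3
item=10: even, res = (-3)*2+10 = 4
item=0: even, res = 4*2+0 = 8
item=7: not even, res = 8-1 = 7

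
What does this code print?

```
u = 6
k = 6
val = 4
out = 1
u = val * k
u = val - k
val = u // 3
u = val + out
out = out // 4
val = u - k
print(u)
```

0

u = 4*6 = 24
u = 4-6 = -2
val = (-2)//3 = -1
u = (-1)+1 = 0
out = 1//4 = 0
val = 0-6 = -6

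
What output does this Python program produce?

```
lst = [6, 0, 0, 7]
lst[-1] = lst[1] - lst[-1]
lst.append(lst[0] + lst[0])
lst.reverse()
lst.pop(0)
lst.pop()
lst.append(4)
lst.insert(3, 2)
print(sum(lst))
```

lst[-1] = lst[1]-lst[-1] = 0-7 = -7 → [6, 0, 0, -7]
append lst[0]+lst[0] = 6+6 = 12 → [6, 0, 0, -7, 12]
reverse → [12, -7, 0, 0, 6]
pop(0) removes 12 → [-7, 0, 0, 6]
pop() removes 6 → [-7, 0, 0]
append 4 → [-7, 0, 0, 4]
insert 2 at 3 → [-7, 0, 0, 2, 4]
sum = -1

-1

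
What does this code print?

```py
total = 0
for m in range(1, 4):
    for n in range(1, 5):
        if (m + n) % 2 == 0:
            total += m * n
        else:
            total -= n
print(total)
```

12

m=1,n=1: even sum, total = 0+1 = 1
m=1,n=2: odd sum, total = 1-2 = -1
m=1,n=3: even sum, total = (-1)+3 = 2
m=1,n=4: odd sum, total = 2-4 = -2
m=2,n=1: odd sum, total = (-2)-1 = -3
m=2,n=2: even sum, total = (-3)+4 = 1
m=2,n=3: odd sum, total = 1-3 = -2
m=2,n=4: even sum, total = (-2)+8 = 6
m=3,n=1: even sum, total = 6+3 = 9
m=3,n=2: odd sum, total = 9-2 = 7
m=3,n=3: even sum, total = 7+9 = 16
m=3,n=4: odd sum, total = 16-4 = 12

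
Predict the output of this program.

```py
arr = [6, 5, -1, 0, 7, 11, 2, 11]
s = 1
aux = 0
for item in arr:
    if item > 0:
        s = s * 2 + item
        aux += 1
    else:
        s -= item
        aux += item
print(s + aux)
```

item=6: >0, s = 1*2+6 = 8; aux=1
item=5: >0, s = 8*2+5 = 21; aux=2
item=-1: not >0, s = 21-(-1) = 22; aux=1
item=0: not >0, s = 22-0 = 22; aux=1
item=7: >0, s = 22*2+7 = 51; aux=2
item=11: >0, s = 51*2+11 = 113; aux=3
item=2: >0, s = 113*2+2 = 228; aux=4
item=11: >0, s = 228*2+11 = 467; aux=5
s+aux = 467+5 = 472

472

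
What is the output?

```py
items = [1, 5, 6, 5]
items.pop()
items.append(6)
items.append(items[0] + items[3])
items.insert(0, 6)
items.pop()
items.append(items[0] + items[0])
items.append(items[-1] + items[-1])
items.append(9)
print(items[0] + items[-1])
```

pop() removes 5 → [1, 5, 6]
append 6 → [1, 5, 6, 6]
append items[0]+items[3] = 1+6 = 7 → [1, 5, 6, 6, 7]
insert 6 at 0 → [6, 1, 5, 6, 6, 7]
pop() removes 7 → [6, 1, 5, 6, 6]
append items[0]+items[0] = 6+6 = 12 → [6, 1, 5, 6, 6, 12]
append items[-1]+items[-1] = 12+12 = 24 → [6, 1, 5, 6, 6, 12, 24]
append 9 → [6, 1, 5, 6, 6, 12, 24, 9]
items[0]+items[-1] = 6+9 = 15

15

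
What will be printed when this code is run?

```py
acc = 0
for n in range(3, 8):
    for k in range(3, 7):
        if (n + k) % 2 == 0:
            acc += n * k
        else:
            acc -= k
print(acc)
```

174

n=3,k=3: even sum, acc = 0+9 = 9
n=3,k=4: odd sum, acc = 9-4 = 5
n=3,k=5: even sum, acc = 5+15 = 20
n=3,k=6: odd sum, acc = 20-6 = 14
n=4,k=3: odd sum, acc = 14-3 = 11
n=4,k=4: even sum, acc = 11+16 = 27
n=4,k=5: odd sum, acc = 27-5 = 22
n=4,k=6: even sum, acc = 22+24 = 46
n=5,k=3: even sum, acc = 46+15 = 61
n=5,k=4: odd sum, acc = 61-4 = 57
n=5,k=5: even sum, acc = 57+25 = 82
n=5,k=6: odd sum, acc = 82-6 = 76
n=6,k=3: odd sum, acc = 76-3 = 73
n=6,k=4: even sum, acc = 73+24 = 97
n=6,k=5: odd sum, acc = 97-5 = 92
n=6,k=6: even sum, acc = 92+36 = 128
n=7,k=3: even sum, acc = 128+21 = 149
n=7,k=4: odd sum, acc = 149-4 = 145
n=7,k=5: even sum, acc = 145+35 = 180
n=7,k=6: odd sum, acc = 180-6 = 174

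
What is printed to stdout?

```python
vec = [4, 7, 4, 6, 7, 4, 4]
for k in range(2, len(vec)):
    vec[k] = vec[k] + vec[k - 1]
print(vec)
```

k=2: vec[2] = 4+7 = 11 → [4, 7, 11, 6, 7, 4, 4]
k=3: vec[3] = 6+11 = 17 → [4, 7, 11, 17, 7, 4, 4]
k=4: vec[4] = 7+17 = 24 → [4, 7, 11, 17, 24, 4, 4]
k=5: vec[5] = 4+24 = 28 → [4, 7, 11, 17, 24, 28, 4]
k=6: vec[6] = 4+28 = 32 → [4, 7, 11, 17, 24, 28, 32]

[4, 7, 11, 17, 24, 28, 32]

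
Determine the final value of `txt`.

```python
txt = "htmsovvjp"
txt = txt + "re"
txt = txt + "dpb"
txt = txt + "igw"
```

'htmsovvjpredpbigw'

+ 're' → 'htmsovvjpre'
+ 'dpb' → 'htmsovvjpredpb'
+ 'igw' → 'htmsovvjpredpbigw'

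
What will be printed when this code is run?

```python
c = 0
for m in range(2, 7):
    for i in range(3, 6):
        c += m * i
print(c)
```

240

m=2,i=3: c = 0+6 = 6
m=2,i=4: c = 6+8 = 14
m=2,i=5: c = 14+10 = 24
m=3,i=3: c = 24+9 = 33
m=3,i=4: c = 33+12 = 45
m=3,i=5: c = 45+15 = 60
m=4,i=3: c = 60+12 = 72
m=4,i=4: c = 72+16 = 88
m=4,i=5: c = 88+20 = 108
m=5,i=3: c = 108+15 = 123
m=5,i=4: c = 123+20 = 143
m=5,i=5: c = 143+25 = 168
m=6,i=3: c = 168+18 = 186
m=6,i=4: c = 186+24 = 210
m=6,i=5: c = 210+30 = 240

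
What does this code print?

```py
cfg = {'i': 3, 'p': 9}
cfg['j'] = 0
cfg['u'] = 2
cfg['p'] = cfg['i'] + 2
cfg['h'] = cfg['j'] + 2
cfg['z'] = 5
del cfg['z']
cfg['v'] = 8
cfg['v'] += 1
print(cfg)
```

cfg['j'] = 0 → {'i': 3, 'p': 9, 'j': 0}
cfg['u'] = 2 → {'i': 3, 'p': 9, 'j': 0, 'u': 2}
cfg['p'] = cfg['i']+2 = 5 → {'i': 3, 'p': 5, 'j': 0, 'u': 2}
cfg['h'] = cfg['j']+2 = 2 → {'i': 3, 'p': 5, 'j': 0, 'u': 2, 'h': 2}
cfg['z'] = 5 → {'i': 3, 'p': 5, 'j': 0, 'u': 2, 'h': 2, 'z': 5}
del 'z' → {'i': 3, 'p': 5, 'j': 0, 'u': 2, 'h': 2}
cfg['v'] = 8 → {'i': 3, 'p': 5, 'j': 0, 'u': 2, 'h': 2, 'v': 8}
cfg['v'] = 8+1 = 9 → {'i': 3, 'p': 5, 'j': 0, 'u': 2, 'h': 2, 'v': 9}

{'i': 3, 'p': 5, 'j': 0, 'u': 2, 'h': 2, 'v': 9}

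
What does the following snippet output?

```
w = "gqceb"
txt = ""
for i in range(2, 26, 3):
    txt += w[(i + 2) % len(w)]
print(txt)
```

i=2: add w[4]='b' → 'b'
i=5: add w[2]='c' → 'bc'
i=8: add w[0]='g' → 'bcg'
i=11: add w[3]='e' → 'bcge'
i=14: add w[1]='q' → 'bcgeq'
i=17: add w[4]='b' → 'bcgeqb'
i=20: add w[2]='c' → 'bcgeqbc'
i=23: add w[0]='g' → 'bcgeqbcg'

bcgeqbcg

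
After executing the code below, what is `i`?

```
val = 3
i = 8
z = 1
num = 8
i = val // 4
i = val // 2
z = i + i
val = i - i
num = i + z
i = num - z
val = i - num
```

1

i = 3//4 = 0
i = 3//2 = 1
z = 1+1 = 2
val = 1-1 = 0
num = 1+2 = 3
i = 3-2 = 1
val = 1-3 = -2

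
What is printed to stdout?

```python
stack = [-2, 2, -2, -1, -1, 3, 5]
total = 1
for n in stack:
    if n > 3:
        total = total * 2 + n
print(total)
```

7

n=-2: not >3
n=2: not >3
n=-2: not >3
n=-1: not >3
n=-1: not >3
n=3: not >3
n=5: >3, total = 1*2+5 = 7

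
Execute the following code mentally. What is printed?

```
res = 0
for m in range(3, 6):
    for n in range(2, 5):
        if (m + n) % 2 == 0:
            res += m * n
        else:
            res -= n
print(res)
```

33

m=3,n=2: odd sum, res = 0-2 = -2
m=3,n=3: even sum, res = (-2)+9 = 7
m=3,n=4: odd sum, res = 7-4 = 3
m=4,n=2: even sum, res = 3+8 = 11
m=4,n=3: odd sum, res = 11-3 = 8
m=4,n=4: even sum, res = 8+16 = 24
m=5,n=2: odd sum, res = 24-2 = 22
m=5,n=3: even sum, res = 22+15 = 37
m=5,n=4: odd sum, res = 37-4 = 33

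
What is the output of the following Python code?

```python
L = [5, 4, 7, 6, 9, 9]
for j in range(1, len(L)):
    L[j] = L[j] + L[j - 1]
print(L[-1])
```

40

j=1: L[1] = 4+5 = 9 → [5, 9, 7, 6, 9, 9]
j=2: L[2] = 7+9 = 16 → [5, 9, 16, 6, 9, 9]
j=3: L[3] = 6+16 = 22 → [5, 9, 16, 22, 9, 9]
j=4: L[4] = 9+22 = 31 → [5, 9, 16, 22, 31, 9]
j=5: L[5] = 9+31 = 40 → [5, 9, 16, 22, 31, 40]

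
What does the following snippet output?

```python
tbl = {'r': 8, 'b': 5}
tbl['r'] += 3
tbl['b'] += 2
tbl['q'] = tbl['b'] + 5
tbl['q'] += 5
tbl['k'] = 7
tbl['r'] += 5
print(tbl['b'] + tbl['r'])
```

23

tbl['r'] = 8+3 = 11 → {'r': 11, 'b': 5}
tbl['b'] = 5+2 = 7 → {'r': 11, 'b': 7}
tbl['q'] = tbl['b']+5 = 12 → {'r': 11, 'b': 7, 'q': 12}
tbl['q'] = 12+5 = 17 → {'r': 11, 'b': 7, 'q': 17}
tbl['k'] = 7 → {'r': 11, 'b': 7, 'q': 17, 'k': 7}
tbl['r'] = 11+5 = 16 → {'r': 16, 'b': 7, 'q': 17, 'k': 7}
tbl['b']+tbl['r'] = 7+16 = 23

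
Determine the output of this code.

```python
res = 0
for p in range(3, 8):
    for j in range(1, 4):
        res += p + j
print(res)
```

105

p=3,j=1: res = 0+4 = 4
p=3,j=2: res = 4+5 = 9
p=3,j=3: res = 9+6 = 15
p=4,j=1: res = 15+5 = 20
p=4,j=2: res = 20+6 = 26
p=4,j=3: res = 26+7 = 33
p=5,j=1: res = 33+6 = 39
p=5,j=2: res = 39+7 = 46
p=5,j=3: res = 46+8 = 54
p=6,j=1: res = 54+7 = 61
p=6,j=2: res = 61+8 = 69
p=6,j=3: res = 69+9 = 78
p=7,j=1: res = 78+8 = 86
p=7,j=2: res = 86+9 = 95
p=7,j=3: res = 95+10 = 105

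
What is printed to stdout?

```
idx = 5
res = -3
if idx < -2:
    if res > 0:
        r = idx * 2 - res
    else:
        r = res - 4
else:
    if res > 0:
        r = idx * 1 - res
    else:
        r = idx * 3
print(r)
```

15

idx=5, res=-3
idx < -2 is False; res > 0 is False
→ r = idx * 3 = 15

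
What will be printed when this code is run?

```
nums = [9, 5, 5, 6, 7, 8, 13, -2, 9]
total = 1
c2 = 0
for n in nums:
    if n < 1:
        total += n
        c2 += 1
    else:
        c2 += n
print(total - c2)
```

n=9: not <1; c2=9
n=5: not <1; c2=14
n=5: not <1; c2=19
n=6: not <1; c2=25
n=7: not <1; c2=32
n=8: not <1; c2=40
n=13: not <1; c2=53
n=-2: <1, total = 1+(-2) = -1; c2=54
n=9: not <1; c2=63
total-c2 = (-1)-63 = -64

-64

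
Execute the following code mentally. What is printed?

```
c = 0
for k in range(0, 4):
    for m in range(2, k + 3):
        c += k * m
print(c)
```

65

k=0,m=2: c = 0+0 = 0
k=1,m=2: c = 0+2 = 2
k=1,m=3: c = 2+3 = 5
k=2,m=2: c = 5+4 = 9
k=2,m=3: c = 9+6 = 15
k=2,m=4: c = 15+8 = 23
k=3,m=2: c = 23+6 = 29
k=3,m=3: c = 29+9 = 38
k=3,m=4: c = 38+12 = 50
k=3,m=5: c = 50+15 = 65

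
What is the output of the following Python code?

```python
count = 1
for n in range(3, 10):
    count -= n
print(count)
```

n=3: count = 1-3 = -2
n=4: count = (-2)-4 = -6
n=5: count = (-6)-5 = -11
n=6: count = (-11)-6 = -17
n=7: count = (-17)-7 = -24
n=8: count = (-24)-8 = -32
n=9: count = (-32)-9 = -41

-41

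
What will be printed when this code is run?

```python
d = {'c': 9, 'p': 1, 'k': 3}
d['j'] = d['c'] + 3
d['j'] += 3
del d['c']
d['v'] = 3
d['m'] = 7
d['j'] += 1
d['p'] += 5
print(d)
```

{'p': 6, 'k': 3, 'j': 16, 'v': 3, 'm': 7}

d['j'] = d['c']+3 = 12 → {'c': 9, 'p': 1, 'k': 3, 'j': 12}
d['j'] = 12+3 = 15 → {'c': 9, 'p': 1, 'k': 3, 'j': 15}
del 'c' → {'p': 1, 'k': 3, 'j': 15}
d['v'] = 3 → {'p': 1, 'k': 3, 'j': 15, 'v': 3}
d['m'] = 7 → {'p': 1, 'k': 3, 'j': 15, 'v': 3, 'm': 7}
d['j'] = 15+1 = 16 → {'p': 1, 'k': 3, 'j': 16, 'v': 3, 'm': 7}
d['p'] = 1+5 = 6 → {'p': 6, 'k': 3, 'j': 16, 'v': 3, 'm': 7}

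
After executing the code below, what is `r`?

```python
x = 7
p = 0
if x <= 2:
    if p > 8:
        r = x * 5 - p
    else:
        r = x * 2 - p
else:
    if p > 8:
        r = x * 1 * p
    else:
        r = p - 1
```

-1

x=7, p=0
x <= 2 is False; p > 8 is False
→ r = p - 1 = -1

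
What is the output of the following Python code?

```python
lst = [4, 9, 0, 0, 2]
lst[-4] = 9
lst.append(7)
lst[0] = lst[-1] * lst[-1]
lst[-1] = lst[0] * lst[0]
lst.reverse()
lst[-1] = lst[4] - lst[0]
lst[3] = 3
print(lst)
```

lst[-4] = 9 → [4, 9, 0, 0, 2]
append 7 → [4, 9, 0, 0, 2, 7]
lst[0] = lst[-1]*lst[-1] = 7*7 = 49 → [49, 9, 0, 0, 2, 7]
lst[-1] = lst[0]*lst[0] = 49*49 = 2401 → [49, 9, 0, 0, 2, 2401]
reverse → [2401, 2, 0, 0, 9, 49]
lst[-1] = lst[4]-lst[0] = 9-2401 = -2392 → [2401, 2, 0, 0, 9, -2392]
lst[3] = 3 → [2401, 2, 0, 3, 9, -2392]

[2401, 2, 0, 3, 9, -2392]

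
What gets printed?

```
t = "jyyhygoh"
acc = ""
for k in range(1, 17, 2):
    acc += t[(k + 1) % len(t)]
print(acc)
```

k=1: add t[2]='y' → 'y'
k=3: add t[4]='y' → 'yy'
k=5: add t[6]='o' → 'yyo'
k=7: add t[0]='j' → 'yyoj'
k=9: add t[2]='y' → 'yyojy'
k=11: add t[4]='y' → 'yyojyy'
k=13: add t[6]='o' → 'yyojyyo'
k=15: add t[0]='j' → 'yyojyyoj'

yyojyyoj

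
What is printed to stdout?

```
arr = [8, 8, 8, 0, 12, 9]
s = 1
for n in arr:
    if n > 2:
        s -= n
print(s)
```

n=8: >2, s = 1-8 = -7
n=8: >2, s = (-7)-8 = -15
n=8: >2, s = (-15)-8 = -23
n=0: not >2
n=12: >2, s = (-23)-12 = -35
n=9: >2, s = (-35)-9 = -44

-44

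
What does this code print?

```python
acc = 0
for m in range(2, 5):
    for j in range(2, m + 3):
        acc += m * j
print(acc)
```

140

m=2,j=2: acc = 0+4 = 4
m=2,j=3: acc = 4+6 = 10
m=2,j=4: acc = 10+8 = 18
m=3,j=2: acc = 18+6 = 24
m=3,j=3: acc = 24+9 = 33
m=3,j=4: acc = 33+12 = 45
m=3,j=5: acc = 45+15 = 60
m=4,j=2: acc = 60+8 = 68
m=4,j=3: acc = 68+12 = 80
m=4,j=4: acc = 80+16 = 96
m=4,j=5: acc = 96+20 = 116
m=4,j=6: acc = 116+24 = 140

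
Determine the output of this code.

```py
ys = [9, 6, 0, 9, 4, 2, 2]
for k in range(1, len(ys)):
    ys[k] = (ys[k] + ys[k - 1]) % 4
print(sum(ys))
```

17

k=1: ys[1] = (6+9)%4 = 3 → [9, 3, 0, 9, 4, 2, 2]
k=2: ys[2] = (0+3)%4 = 3 → [9, 3, 3, 9, 4, 2, 2]
k=3: ys[3] = (9+3)%4 = 0 → [9, 3, 3, 0, 4, 2, 2]
k=4: ys[4] = (4+0)%4 = 0 → [9, 3, 3, 0, 0, 2, 2]
k=5: ys[5] = (2+0)%4 = 2 → [9, 3, 3, 0, 0, 2, 2]
k=6: ys[6] = (2+2)%4 = 0 → [9, 3, 3, 0, 0, 2, 0]
sum = 17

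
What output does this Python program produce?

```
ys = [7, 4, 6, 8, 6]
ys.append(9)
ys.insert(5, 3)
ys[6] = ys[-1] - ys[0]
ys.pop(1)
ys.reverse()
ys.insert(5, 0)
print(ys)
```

append 9 → [7, 4, 6, 8, 6, 9]
insert 3 at 5 → [7, 4, 6, 8, 6, 3, 9]
ys[6] = ys[-1]-ys[0] = 9-7 = 2 → [7, 4, 6, 8, 6, 3, 2]
pop(1) removes 4 → [7, 6, 8, 6, 3, 2]
reverse → [2, 3, 6, 8, 6, 7]
insert 0 at 5 → [2, 3, 6, 8, 6, 0, 7]

[2, 3, 6, 8, 6, 0, 7]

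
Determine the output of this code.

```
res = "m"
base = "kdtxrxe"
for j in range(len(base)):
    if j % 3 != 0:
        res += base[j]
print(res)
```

j=0: skip
j=1: add 'd' → 'md'
j=2: add 't' → 'mdt'
j=3: skip
j=4: add 'r' → 'mdtr'
j=5: add 'x' → 'mdtrx'
j=6: skip

mdtrx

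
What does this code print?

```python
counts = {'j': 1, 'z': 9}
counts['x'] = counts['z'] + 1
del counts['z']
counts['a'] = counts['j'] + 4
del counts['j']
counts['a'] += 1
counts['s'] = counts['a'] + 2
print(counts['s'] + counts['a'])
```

14

counts['x'] = counts['z']+1 = 10 → {'j': 1, 'z': 9, 'x': 10}
del 'z' → {'j': 1, 'x': 10}
counts['a'] = counts['j']+4 = 5 → {'j': 1, 'x': 10, 'a': 5}
del 'j' → {'x': 10, 'a': 5}
counts['a'] = 5+1 = 6 → {'x': 10, 'a': 6}
counts['s'] = counts['a']+2 = 8 → {'x': 10, 'a': 6, 's': 8}
counts['s']+counts['a'] = 8+6 = 14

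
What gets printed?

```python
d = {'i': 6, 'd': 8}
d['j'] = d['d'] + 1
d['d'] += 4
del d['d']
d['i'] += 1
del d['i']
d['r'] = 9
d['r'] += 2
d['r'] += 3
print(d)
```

d['j'] = d['d']+1 = 9 → {'i': 6, 'd': 8, 'j': 9}
d['d'] = 8+4 = 12 → {'i': 6, 'd': 12, 'j': 9}
del 'd' → {'i': 6, 'j': 9}
d['i'] = 6+1 = 7 → {'i': 7, 'j': 9}
del 'i' → {'j': 9}
d['r'] = 9 → {'j': 9, 'r': 9}
d['r'] = 9+2 = 11 → {'j': 9, 'r': 11}
d['r'] = 11+3 = 14 → {'j': 9, 'r': 14}

{'j': 9, 'r': 14}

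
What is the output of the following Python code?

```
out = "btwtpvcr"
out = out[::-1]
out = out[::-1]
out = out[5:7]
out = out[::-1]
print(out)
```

reverse → 'rcvptwtb'
reverse → 'btwtpvcr'
slice [5:7] → 'vc'
reverse → 'cv'

cv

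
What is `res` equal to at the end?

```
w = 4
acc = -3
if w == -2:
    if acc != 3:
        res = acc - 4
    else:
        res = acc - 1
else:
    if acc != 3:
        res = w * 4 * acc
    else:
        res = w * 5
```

-48

w=4, acc=-3
w == -2 is False; acc != 3 is True
→ res = w * 4 * acc = -48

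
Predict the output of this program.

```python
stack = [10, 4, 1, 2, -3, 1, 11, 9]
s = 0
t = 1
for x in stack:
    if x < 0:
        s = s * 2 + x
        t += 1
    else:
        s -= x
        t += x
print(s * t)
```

x=10: not <0, s = 0-10 = -10; t=11
x=4: not <0, s = (-10)-4 = -14; t=15
x=1: not <0, s = (-14)-1 = -15; t=16
x=2: not <0, s = (-15)-2 = -17; t=18
x=-3: <0, s = (-17)*2+(-3) = -37; t=19
x=1: not <0, s = (-37)-1 = -38; t=20
x=11: not <0, s = (-38)-11 = -49; t=31
x=9: not <0, s = (-49)-9 = -58; t=40
s*t = (-58)*40 = -2320

-2320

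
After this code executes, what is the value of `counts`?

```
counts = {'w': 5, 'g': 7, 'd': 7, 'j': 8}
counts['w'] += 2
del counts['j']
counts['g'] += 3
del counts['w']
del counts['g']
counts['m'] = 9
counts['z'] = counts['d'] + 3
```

counts['w'] = 5+2 = 7 → {'w': 7, 'g': 7, 'd': 7, 'j': 8}
del 'j' → {'w': 7, 'g': 7, 'd': 7}
counts['g'] = 7+3 = 10 → {'w': 7, 'g': 10, 'd': 7}
del 'w' → {'g': 10, 'd': 7}
del 'g' → {'d': 7}
counts['m'] = 9 → {'d': 7, 'm': 9}
counts['z'] = counts['d']+3 = 10 → {'d': 7, 'm': 9, 'z': 10}

{'d': 7, 'm': 9, 'z': 10}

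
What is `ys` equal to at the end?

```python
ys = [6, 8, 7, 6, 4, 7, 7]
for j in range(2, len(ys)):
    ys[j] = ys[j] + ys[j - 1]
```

[6, 8, 15, 21, 25, 32, 39]

j=2: ys[2] = 7+8 = 15 → [6, 8, 15, 6, 4, 7, 7]
j=3: ys[3] = 6+15 = 21 → [6, 8, 15, 21, 4, 7, 7]
j=4: ys[4] = 4+21 = 25 → [6, 8, 15, 21, 25, 7, 7]
j=5: ys[5] = 7+25 = 32 → [6, 8, 15, 21, 25, 32, 7]
j=6: ys[6] = 7+32 = 39 → [6, 8, 15, 21, 25, 32, 39]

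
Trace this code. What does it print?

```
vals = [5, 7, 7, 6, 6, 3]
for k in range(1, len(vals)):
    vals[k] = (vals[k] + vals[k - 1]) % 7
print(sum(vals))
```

k=1: vals[1] = (7+5)%7 = 5 → [5, 5, 7, 6, 6, 3]
k=2: vals[2] = (7+5)%7 = 5 → [5, 5, 5, 6, 6, 3]
k=3: vals[3] = (6+5)%7 = 4 → [5, 5, 5, 4, 6, 3]
k=4: vals[4] = (6+4)%7 = 3 → [5, 5, 5, 4, 3, 3]
k=5: vals[5] = (3+3)%7 = 6 → [5, 5, 5, 4, 3, 6]
sum = 28

28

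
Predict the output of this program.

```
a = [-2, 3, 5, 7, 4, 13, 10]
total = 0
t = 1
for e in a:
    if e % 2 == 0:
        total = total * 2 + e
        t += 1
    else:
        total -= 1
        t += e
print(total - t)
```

e=-2: even, total = 0*2+(-2) = -2; t=2
e=3: not even, total = (-2)-1 = -3; t=5
e=5: not even, total = (-3)-1 = -4; t=10
e=7: not even, total = (-4)-1 = -5; t=17
e=4: even, total = (-5)*2+4 = -6; t=18
e=13: not even, total = (-6)-1 = -7; t=31
e=10: even, total = (-7)*2+10 = -4; t=32
total-t = (-4)-32 = -36

-36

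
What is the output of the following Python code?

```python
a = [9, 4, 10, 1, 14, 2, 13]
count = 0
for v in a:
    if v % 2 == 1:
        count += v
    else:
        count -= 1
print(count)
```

19

v=9: odd, count = 0+9 = 9
v=4: not odd, count = 9-1 = 8
v=10: not odd, count = 8-1 = 7
v=1: odd, count = 7+1 = 8
v=14: not odd, count = 8-1 = 7
v=2: not odd, count = 7-1 = 6
v=13: odd, count = 6+13 = 19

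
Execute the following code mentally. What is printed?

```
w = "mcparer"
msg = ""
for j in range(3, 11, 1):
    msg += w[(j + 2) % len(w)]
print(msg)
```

j=3: add w[5]='e' → 'e'
j=4: add w[6]='r' → 'er'
j=5: add w[0]='m' → 'erm'
j=6: add w[1]='c' → 'ermc'
j=7: add w[2]='p' → 'ermcp'
j=8: add w[3]='a' → 'ermcpa'
j=9: add w[4]='r' → 'ermcpar'
j=10: add w[5]='e' → 'ermcpare'

ermcpare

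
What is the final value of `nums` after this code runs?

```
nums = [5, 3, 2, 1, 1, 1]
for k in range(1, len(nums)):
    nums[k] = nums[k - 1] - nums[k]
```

k=1: nums[1] = 5-3 = 2 → [5, 2, 2, 1, 1, 1]
k=2: nums[2] = 2-2 = 0 → [5, 2, 0, 1, 1, 1]
k=3: nums[3] = 0-1 = -1 → [5, 2, 0, -1, 1, 1]
k=4: nums[4] = (-1)-1 = -2 → [5, 2, 0, -1, -2, 1]
k=5: nums[5] = (-2)-1 = -3 → [5, 2, 0, -1, -2, -3]

[5, 2, 0, -1, -2, -3]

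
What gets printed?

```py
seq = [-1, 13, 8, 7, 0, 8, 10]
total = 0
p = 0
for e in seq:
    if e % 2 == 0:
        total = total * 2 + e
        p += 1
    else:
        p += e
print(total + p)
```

e=-1: not even; p=-1
e=13: not even; p=12
e=8: even, total = 0*2+8 = 8; p=13
e=7: not even; p=20
e=0: even, total = 8*2+0 = 16; p=21
e=8: even, total = 16*2+8 = 40; p=22
e=10: even, total = 40*2+10 = 90; p=23
total+p = 90+23 = 113

113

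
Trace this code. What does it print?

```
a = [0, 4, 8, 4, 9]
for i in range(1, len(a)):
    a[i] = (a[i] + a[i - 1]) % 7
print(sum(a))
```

i=1: a[1] = (4+0)%7 = 4 → [0, 4, 8, 4, 9]
i=2: a[2] = (8+4)%7 = 5 → [0, 4, 5, 4, 9]
i=3: a[3] = (4+5)%7 = 2 → [0, 4, 5, 2, 9]
i=4: a[4] = (9+2)%7 = 4 → [0, 4, 5, 2, 4]
sum = 15

15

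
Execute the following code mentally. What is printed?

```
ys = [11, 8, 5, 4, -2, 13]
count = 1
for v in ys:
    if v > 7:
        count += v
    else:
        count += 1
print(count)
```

36

v=11: >7, count = 1+11 = 12
v=8: >7, count = 12+8 = 20
v=5: not >7, count = 20+1 = 21
v=4: not >7, count = 21+1 = 22
v=-2: not >7, count = 22+1 = 23
v=13: >7, count = 23+13 = 36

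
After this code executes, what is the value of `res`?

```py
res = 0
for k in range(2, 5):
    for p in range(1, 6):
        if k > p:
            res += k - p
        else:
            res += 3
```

37

k=2,p=1: 2>1, res = 0+1 = 1
k=2,p=2: not 2>2, res = 1+3 = 4
k=2,p=3: not 2>3, res = 4+3 = 7
k=2,p=4: not 2>4, res = 7+3 = 10
k=2,p=5: not 2>5, res = 10+3 = 13
k=3,p=1: 3>1, res = 13+2 = 15
k=3,p=2: 3>2, res = 15+1 = 16
k=3,p=3: not 3>3, res = 16+3 = 19
k=3,p=4: not 3>4, res = 19+3 = 22
k=3,p=5: not 3>5, res = 22+3 = 25
k=4,p=1: 4>1, res = 25+3 = 28
k=4,p=2: 4>2, res = 28+2 = 30
k=4,p=3: 4>3, res = 30+1 = 31
k=4,p=4: not 4>4, res = 31+3 = 34
k=4,p=5: not 4>5, res = 34+3 = 37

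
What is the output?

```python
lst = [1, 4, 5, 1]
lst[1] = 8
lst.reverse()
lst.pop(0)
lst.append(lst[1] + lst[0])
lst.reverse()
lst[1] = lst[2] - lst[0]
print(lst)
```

lst[1] = 8 → [1, 8, 5, 1]
reverse → [1, 5, 8, 1]
pop(0) removes 1 → [5, 8, 1]
append lst[1]+lst[0] = 8+5 = 13 → [5, 8, 1, 13]
reverse → [13, 1, 8, 5]
lst[1] = lst[2]-lst[0] = 8-13 = -5 → [13, -5, 8, 5]

[13, -5, 8, 5]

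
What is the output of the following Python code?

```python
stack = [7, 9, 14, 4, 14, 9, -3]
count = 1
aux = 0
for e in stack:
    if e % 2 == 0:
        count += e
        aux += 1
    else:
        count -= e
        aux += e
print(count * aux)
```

275

e=7: not even, count = 1-7 = -6; aux=7
e=9: not even, count = (-6)-9 = -15; aux=16
e=14: even, count = (-15)+14 = -1; aux=17
e=4: even, count = (-1)+4 = 3; aux=18
e=14: even, count = 3+14 = 17; aux=19
e=9: not even, count = 17-9 = 8; aux=28
e=-3: not even, count = 8-(-3) = 11; aux=25
count*aux = 11*25 = 275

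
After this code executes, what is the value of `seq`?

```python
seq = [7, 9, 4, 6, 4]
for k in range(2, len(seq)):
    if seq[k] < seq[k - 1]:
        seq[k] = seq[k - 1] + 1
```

k=2: 4<9, seq[2] = 9+1 = 10 → [7, 9, 10, 6, 4]
k=3: 6<10, seq[3] = 10+1 = 11 → [7, 9, 10, 11, 4]
k=4: 4<11, seq[4] = 11+1 = 12 → [7, 9, 10, 11, 12]

[7, 9, 10, 11, 12]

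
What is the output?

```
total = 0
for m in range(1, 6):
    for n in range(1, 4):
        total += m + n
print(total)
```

75

m=1,n=1: total = 0+2 = 2
m=1,n=2: total = 2+3 = 5
m=1,n=3: total = 5+4 = 9
m=2,n=1: total = 9+3 = 12
m=2,n=2: total = 12+4 = 16
m=2,n=3: total = 16+5 = 21
m=3,n=1: total = 21+4 = 25
m=3,n=2: total = 25+5 = 30
m=3,n=3: total = 30+6 = 36
m=4,n=1: total = 36+5 = 41
m=4,n=2: total = 41+6 = 47
m=4,n=3: total = 47+7 = 54
m=5,n=1: total = 54+6 = 60
m=5,n=2: total = 60+7 = 67
m=5,n=3: total = 67+8 = 75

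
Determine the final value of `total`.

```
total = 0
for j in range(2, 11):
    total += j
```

54

j=2: total = 0+2 = 2
j=3: total = 2+3 = 5
j=4: total = 5+4 = 9
j=5: total = 9+5 = 14
j=6: total = 14+6 = 20
j=7: total = 20+7 = 27
j=8: total = 27+8 = 35
j=9: total = 35+9 = 44
j=10: total = 44+10 = 54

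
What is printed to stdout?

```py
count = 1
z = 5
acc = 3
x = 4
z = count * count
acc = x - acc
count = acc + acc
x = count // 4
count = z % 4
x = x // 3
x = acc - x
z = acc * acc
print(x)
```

1

z = 1*1 = 1
acc = 4-3 = 1
count = 1+1 = 2
x = 2//4 = 0
count = 1%4 = 1
x = 0//3 = 0
x = 1-0 = 1
z = 1*1 = 1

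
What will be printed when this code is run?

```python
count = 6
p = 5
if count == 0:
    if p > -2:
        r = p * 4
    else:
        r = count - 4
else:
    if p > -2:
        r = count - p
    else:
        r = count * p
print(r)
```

1

count=6, p=5
count == 0 is False; p > -2 is True
→ r = count - p = 1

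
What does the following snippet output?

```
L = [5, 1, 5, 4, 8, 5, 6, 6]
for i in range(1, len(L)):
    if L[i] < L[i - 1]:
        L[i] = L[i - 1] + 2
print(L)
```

i=1: 1<5, L[1] = 5+2 = 7 → [5, 7, 5, 4, 8, 5, 6, 6]
i=2: 5<7, L[2] = 7+2 = 9 → [5, 7, 9, 4, 8, 5, 6, 6]
i=3: 4<9, L[3] = 9+2 = 11 → [5, 7, 9, 11, 8, 5, 6, 6]
i=4: 8<11, L[4] = 11+2 = 13 → [5, 7, 9, 11, 13, 5, 6, 6]
i=5: 5<13, L[5] = 13+2 = 15 → [5, 7, 9, 11, 13, 15, 6, 6]
i=6: 6<15, L[6] = 15+2 = 17 → [5, 7, 9, 11, 13, 15, 17, 6]
i=7: 6<17, L[7] = 17+2 = 19 → [5, 7, 9, 11, 13, 15, 17, 19]

[5, 7, 9, 11, 13, 15, 17, 19]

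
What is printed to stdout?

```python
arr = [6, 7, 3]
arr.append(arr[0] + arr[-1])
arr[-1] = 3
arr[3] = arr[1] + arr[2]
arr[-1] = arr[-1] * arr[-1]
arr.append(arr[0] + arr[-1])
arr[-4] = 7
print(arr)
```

append arr[0]+arr[-1] = 6+3 = 9 → [6, 7, 3, 9]
arr[-1] = 3 → [6, 7, 3, 3]
arr[3] = arr[1]+arr[2] = 7+3 = 10 → [6, 7, 3, 10]
arr[-1] = arr[-1]*arr[-1] = 10*10 = 100 → [6, 7, 3, 100]
append arr[0]+arr[-1] = 6+100 = 106 → [6, 7, 3, 100, 106]
arr[-4] = 7 → [6, 7, 3, 100, 106]

[6, 7, 3, 100, 106]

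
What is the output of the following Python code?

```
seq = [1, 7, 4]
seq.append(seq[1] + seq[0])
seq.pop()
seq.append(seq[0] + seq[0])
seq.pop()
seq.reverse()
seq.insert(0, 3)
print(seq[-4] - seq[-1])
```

append seq[1]+seq[0] = 7+1 = 8 → [1, 7, 4, 8]
pop() removes 8 → [1, 7, 4]
append seq[0]+seq[0] = 1+1 = 2 → [1, 7, 4, 2]
pop() removes 2 → [1, 7, 4]
reverse → [4, 7, 1]
insert 3 at 0 → [3, 4, 7, 1]
seq[-4]-seq[-1] = 3-1 = 2

2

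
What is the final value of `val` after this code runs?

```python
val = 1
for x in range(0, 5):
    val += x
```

x=0: val = 1+0 = 1
x=1: val = 1+1 = 2
x=2: val = 2+2 = 4
x=3: val = 4+3 = 7
x=4: val = 7+4 = 11

11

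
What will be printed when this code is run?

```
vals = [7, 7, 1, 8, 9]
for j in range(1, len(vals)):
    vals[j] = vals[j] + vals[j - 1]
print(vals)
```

[7, 14, 15, 23, 32]

j=1: vals[1] = 7+7 = 14 → [7, 14, 1, 8, 9]
j=2: vals[2] = 1+14 = 15 → [7, 14, 15, 8, 9]
j=3: vals[3] = 8+15 = 23 → [7, 14, 15, 23, 9]
j=4: vals[4] = 9+23 = 32 → [7, 14, 15, 23, 32]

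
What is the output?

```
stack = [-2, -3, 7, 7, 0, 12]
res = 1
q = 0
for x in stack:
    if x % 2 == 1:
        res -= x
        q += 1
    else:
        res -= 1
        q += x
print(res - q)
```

-26

x=-2: not odd, res = 1-1 = 0; q=-2
x=-3: odd, res = 0-(-3) = 3; q=-1
x=7: odd, res = 3-7 = -4; q=0
x=7: odd, res = (-4)-7 = -11; q=1
x=0: not odd, res = (-11)-1 = -12; q=1
x=12: not odd, res = (-12)-1 = -13; q=13
res-q = (-13)-13 = -26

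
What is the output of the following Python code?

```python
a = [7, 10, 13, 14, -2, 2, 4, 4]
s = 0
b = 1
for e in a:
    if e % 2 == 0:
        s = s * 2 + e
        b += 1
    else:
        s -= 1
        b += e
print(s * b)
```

e=7: not even, s = 0-1 = -1; b=8
e=10: even, s = (-1)*2+10 = 8; b=9
e=13: not even, s = 8-1 = 7; b=22
e=14: even, s = 7*2+14 = 28; b=23
e=-2: even, s = 28*2+(-2) = 54; b=24
e=2: even, s = 54*2+2 = 110; b=25
e=4: even, s = 110*2+4 = 224; b=26
e=4: even, s = 224*2+4 = 452; b=27
s*b = 452*27 = 12204

12204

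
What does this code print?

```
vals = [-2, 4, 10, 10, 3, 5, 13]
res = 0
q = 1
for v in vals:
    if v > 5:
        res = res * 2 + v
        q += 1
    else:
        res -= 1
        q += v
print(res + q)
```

v=-2: not >5, res = 0-1 = -1; q=-1
v=4: not >5, res = (-1)-1 = -2; q=3
v=10: >5, res = (-2)*2+10 = 6; q=4
v=10: >5, res = 6*2+10 = 22; q=5
v=3: not >5, res = 22-1 = 21; q=8
v=5: not >5, res = 21-1 = 20; q=13
v=13: >5, res = 20*2+13 = 53; q=14
res+q = 53+14 = 67

67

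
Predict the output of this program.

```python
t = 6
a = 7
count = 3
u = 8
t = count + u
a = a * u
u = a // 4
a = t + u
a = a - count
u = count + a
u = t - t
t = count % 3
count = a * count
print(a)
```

t = 3+8 = 11
a = 7*8 = 56
u = 56//4 = 14
a = 11+14 = 25
a = 25-3 = 22
u = 3+22 = 25
u = 11-11 = 0
t = 3%3 = 0
count = 22*3 = 66

22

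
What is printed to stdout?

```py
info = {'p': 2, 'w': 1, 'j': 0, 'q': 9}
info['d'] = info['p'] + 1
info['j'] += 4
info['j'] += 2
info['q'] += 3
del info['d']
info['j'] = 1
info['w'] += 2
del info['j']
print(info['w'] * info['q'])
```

info['d'] = info['p']+1 = 3 → {'p': 2, 'w': 1, 'j': 0, 'q': 9, 'd': 3}
info['j'] = 0+4 = 4 → {'p': 2, 'w': 1, 'j': 4, 'q': 9, 'd': 3}
info['j'] = 4+2 = 6 → {'p': 2, 'w': 1, 'j': 6, 'q': 9, 'd': 3}
info['q'] = 9+3 = 12 → {'p': 2, 'w': 1, 'j': 6, 'q': 12, 'd': 3}
del 'd' → {'p': 2, 'w': 1, 'j': 6, 'q': 12}
info['j'] = 1 → {'p': 2, 'w': 1, 'j': 1, 'q': 12}
info['w'] = 1+2 = 3 → {'p': 2, 'w': 3, 'j': 1, 'q': 12}
del 'j' → {'p': 2, 'w': 3, 'q': 12}
info['w']*info['q'] = 3*12 = 36

36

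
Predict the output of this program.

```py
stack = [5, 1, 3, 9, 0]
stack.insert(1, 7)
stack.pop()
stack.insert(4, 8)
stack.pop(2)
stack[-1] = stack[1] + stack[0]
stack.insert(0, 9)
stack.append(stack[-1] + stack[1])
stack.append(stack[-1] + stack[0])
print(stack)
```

[9, 5, 7, 3, 8, 12, 17, 26]

insert 7 at 1 → [5, 7, 1, 3, 9, 0]
pop() removes 0 → [5, 7, 1, 3, 9]
insert 8 at 4 → [5, 7, 1, 3, 8, 9]
pop(2) removes 1 → [5, 7, 3, 8, 9]
stack[-1] = stack[1]+stack[0] = 7+5 = 12 → [5, 7, 3, 8, 12]
insert 9 at 0 → [9, 5, 7, 3, 8, 12]
append stack[-1]+stack[1] = 12+5 = 17 → [9, 5, 7, 3, 8, 12, 17]
append stack[-1]+stack[0] = 17+9 = 26 → [9, 5, 7, 3, 8, 12, 17, 26]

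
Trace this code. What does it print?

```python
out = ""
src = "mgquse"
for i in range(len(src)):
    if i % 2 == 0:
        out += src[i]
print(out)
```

i=0: add 'm' → 'm'
i=1: skip
i=2: add 'q' → 'mq'
i=3: skip
i=4: add 's' → 'mqs'
i=5: skip

mqs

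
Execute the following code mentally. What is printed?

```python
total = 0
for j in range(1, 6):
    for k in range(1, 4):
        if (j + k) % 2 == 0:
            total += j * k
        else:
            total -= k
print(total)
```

34

j=1,k=1: even sum, total = 0+1 = 1
j=1,k=2: odd sum, total = 1-2 = -1
j=1,k=3: even sum, total = (-1)+3 = 2
j=2,k=1: odd sum, total = 2-1 = 1
j=2,k=2: even sum, total = 1+4 = 5
j=2,k=3: odd sum, total = 5-3 = 2
j=3,k=1: even sum, total = 2+3 = 5
j=3,k=2: odd sum, total = 5-2 = 3
j=3,k=3: even sum, total = 3+9 = 12
j=4,k=1: odd sum, total = 12-1 = 11
j=4,k=2: even sum, total = 11+8 = 19
j=4,k=3: odd sum, total = 19-3 = 16
j=5,k=1: even sum, total = 16+5 = 21
j=5,k=2: odd sum, total = 21-2 = 19
j=5,k=3: even sum, total = 19+15 = 34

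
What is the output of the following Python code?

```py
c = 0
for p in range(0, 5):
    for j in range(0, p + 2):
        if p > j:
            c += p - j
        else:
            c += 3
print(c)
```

p=0,j=0: not 0>0, c = 0+3 = 3
p=0,j=1: not 0>1, c = 3+3 = 6
p=1,j=0: 1>0, c = 6+1 = 7
p=1,j=1: not 1>1, c = 7+3 = 10
p=1,j=2: not 1>2, c = 10+3 = 13
p=2,j=0: 2>0, c = 13+2 = 15
p=2,j=1: 2>1, c = 15+1 = 16
p=2,j=2: not 2>2, c = 16+3 = 19
p=2,j=3: not 2>3, c = 19+3 = 22
p=3,j=0: 3>0, c = 22+3 = 25
p=3,j=1: 3>1, c = 25+2 = 27
p=3,j=2: 3>2, c = 27+1 = 28
p=3,j=3: not 3>3, c = 28+3 = 31
p=3,j=4: not 3>4, c = 31+3 = 34
p=4,j=0: 4>0, c = 34+4 = 38
p=4,j=1: 4>1, c = 38+3 = 41
p=4,j=2: 4>2, c = 41+2 = 43
p=4,j=3: 4>3, c = 43+1 = 44
p=4,j=4: not 4>4, c = 44+3 = 47
p=4,j=5: not 4>5, c = 47+3 = 50

50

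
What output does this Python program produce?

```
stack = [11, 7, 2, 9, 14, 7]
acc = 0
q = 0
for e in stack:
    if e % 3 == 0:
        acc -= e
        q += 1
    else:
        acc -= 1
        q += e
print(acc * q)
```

-588

e=11: not %3==0, acc = 0-1 = -1; q=11
e=7: not %3==0, acc = (-1)-1 = -2; q=18
e=2: not %3==0, acc = (-2)-1 = -3; q=20
e=9: %3==0, acc = (-3)-9 = -12; q=21
e=14: not %3==0, acc = (-12)-1 = -13; q=35
e=7: not %3==0, acc = (-13)-1 = -14; q=42
acc*q = (-14)*42 = -588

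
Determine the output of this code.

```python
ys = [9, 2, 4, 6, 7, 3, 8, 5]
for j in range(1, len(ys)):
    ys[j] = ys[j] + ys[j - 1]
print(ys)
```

j=1: ys[1] = 2+9 = 11 → [9, 11, 4, 6, 7, 3, 8, 5]
j=2: ys[2] = 4+11 = 15 → [9, 11, 15, 6, 7, 3, 8, 5]
j=3: ys[3] = 6+15 = 21 → [9, 11, 15, 21, 7, 3, 8, 5]
j=4: ys[4] = 7+21 = 28 → [9, 11, 15, 21, 28, 3, 8, 5]
j=5: ys[5] = 3+28 = 31 → [9, 11, 15, 21, 28, 31, 8, 5]
j=6: ys[6] = 8+31 = 39 → [9, 11, 15, 21, 28, 31, 39, 5]
j=7: ys[7] = 5+39 = 44 → [9, 11, 15, 21, 28, 31, 39, 44]

[9, 11, 15, 21, 28, 31, 39, 44]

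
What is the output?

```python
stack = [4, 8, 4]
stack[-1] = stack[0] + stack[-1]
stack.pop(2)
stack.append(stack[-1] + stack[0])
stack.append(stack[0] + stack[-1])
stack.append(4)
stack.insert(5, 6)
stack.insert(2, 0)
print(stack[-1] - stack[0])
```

stack[-1] = stack[0]+stack[-1] = 4+4 = 8 → [4, 8, 8]
pop(2) removes 8 → [4, 8]
append stack[-1]+stack[0] = 8+4 = 12 → [4, 8, 12]
append stack[0]+stack[-1] = 4+12 = 16 → [4, 8, 12, 16]
append 4 → [4, 8, 12, 16, 4]
insert 6 at 5 → [4, 8, 12, 16, 4, 6]
insert 0 at 2 → [4, 8, 0, 12, 16, 4, 6]
stack[-1]-stack[0] = 6-4 = 2

2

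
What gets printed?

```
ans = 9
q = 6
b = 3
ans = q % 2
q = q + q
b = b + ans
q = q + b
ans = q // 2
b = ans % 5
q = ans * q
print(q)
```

105

ans = 6%2 = 0
q = 6+6 = 12
b = 3+0 = 3
q = 12+3 = 15
ans = 15//2 = 7
b = 7%5 = 2
q = 7*15 = 105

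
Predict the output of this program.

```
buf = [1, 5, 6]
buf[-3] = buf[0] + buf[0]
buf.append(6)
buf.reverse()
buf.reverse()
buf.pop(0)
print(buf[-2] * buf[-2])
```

36

buf[-3] = buf[0]+buf[0] = 1+1 = 2 → [2, 5, 6]
append 6 → [2, 5, 6, 6]
reverse → [6, 6, 5, 2]
reverse → [2, 5, 6, 6]
pop(0) removes 2 → [5, 6, 6]
buf[-2]*buf[-2] = 6*6 = 36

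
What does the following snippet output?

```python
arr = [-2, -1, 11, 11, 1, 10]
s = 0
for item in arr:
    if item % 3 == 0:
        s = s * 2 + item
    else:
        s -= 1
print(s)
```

-6

item=-2: not %3==0, s = 0-1 = -1
item=-1: not %3==0, s = (-1)-1 = -2
item=11: not %3==0, s = (-2)-1 = -3
item=11: not %3==0, s = (-3)-1 = -4
item=1: not %3==0, s = (-4)-1 = -5
item=10: not %3==0, s = (-5)-1 = -6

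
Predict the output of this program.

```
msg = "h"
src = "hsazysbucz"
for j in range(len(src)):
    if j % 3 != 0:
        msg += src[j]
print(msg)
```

hsaysuc

j=0: skip
j=1: add 's' → 'hs'
j=2: add 'a' → 'hsa'
j=3: skip
j=4: add 'y' → 'hsay'
j=5: add 's' → 'hsays'
j=6: skip
j=7: add 'u' → 'hsaysu'
j=8: add 'c' → 'hsaysuc'
j=9: skip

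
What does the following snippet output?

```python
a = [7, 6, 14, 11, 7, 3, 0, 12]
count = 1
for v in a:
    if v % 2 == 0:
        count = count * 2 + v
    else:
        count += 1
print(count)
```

160

v=7: not even, count = 1+1 = 2
v=6: even, count = 2*2+6 = 10
v=14: even, count = 10*2+14 = 34
v=11: not even, count = 34+1 = 35
v=7: not even, count = 35+1 = 36
v=3: not even, count = 36+1 = 37
v=0: even, count = 37*2+0 = 74
v=12: even, count = 74*2+12 = 160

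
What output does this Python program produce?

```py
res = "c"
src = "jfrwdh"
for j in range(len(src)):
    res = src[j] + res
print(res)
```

j=0: prepend 'j' → 'jc'
j=1: prepend 'f' → 'fjc'
j=2: prepend 'r' → 'rfjc'
j=3: prepend 'w' → 'wrfjc'
j=4: prepend 'd' → 'dwrfjc'
j=5: prepend 'h' → 'hdwrfjc'

hdwrfjc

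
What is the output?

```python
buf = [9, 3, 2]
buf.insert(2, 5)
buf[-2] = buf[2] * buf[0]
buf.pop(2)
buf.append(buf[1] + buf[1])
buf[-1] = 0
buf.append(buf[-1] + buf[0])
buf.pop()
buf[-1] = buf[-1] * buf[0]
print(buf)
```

[9, 3, 2, 0]

insert 5 at 2 → [9, 3, 5, 2]
buf[-2] = buf[2]*buf[0] = 5*9 = 45 → [9, 3, 45, 2]
pop(2) removes 45 → [9, 3, 2]
append buf[1]+buf[1] = 3+3 = 6 → [9, 3, 2, 6]
buf[-1] = 0 → [9, 3, 2, 0]
append buf[-1]+buf[0] = 0+9 = 9 → [9, 3, 2, 0, 9]
pop() removes 9 → [9, 3, 2, 0]
buf[-1] = buf[-1]*buf[0] = 0*9 = 0 → [9, 3, 2, 0]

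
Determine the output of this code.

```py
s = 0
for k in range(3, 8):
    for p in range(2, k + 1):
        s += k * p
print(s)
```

430

k=3,p=2: s = 0+6 = 6
k=3,p=3: s = 6+9 = 15
k=4,p=2: s = 15+8 = 23
k=4,p=3: s = 23+12 = 35
k=4,p=4: s = 35+16 = 51
k=5,p=2: s = 51+10 = 61
k=5,p=3: s = 61+15 = 76
k=5,p=4: s = 76+20 = 96
k=5,p=5: s = 96+25 = 121
k=6,p=2: s = 121+12 = 133
k=6,p=3: s = 133+18 = 151
k=6,p=4: s = 151+24 = 175
k=6,p=5: s = 175+30 = 205
k=6,p=6: s = 205+36 = 241
k=7,p=2: s = 241+14 = 255
k=7,p=3: s = 255+21 = 276
k=7,p=4: s = 276+28 = 304
k=7,p=5: s = 304+35 = 339
k=7,p=6: s = 339+42 = 381
k=7,p=7: s = 381+49 = 430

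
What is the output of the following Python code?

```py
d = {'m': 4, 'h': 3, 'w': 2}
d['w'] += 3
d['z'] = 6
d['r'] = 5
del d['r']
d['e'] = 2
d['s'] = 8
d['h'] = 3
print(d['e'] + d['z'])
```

8

d['w'] = 2+3 = 5 → {'m': 4, 'h': 3, 'w': 5}
d['z'] = 6 → {'m': 4, 'h': 3, 'w': 5, 'z': 6}
d['r'] = 5 → {'m': 4, 'h': 3, 'w': 5, 'z': 6, 'r': 5}
del 'r' → {'m': 4, 'h': 3, 'w': 5, 'z': 6}
d['e'] = 2 → {'m': 4, 'h': 3, 'w': 5, 'z': 6, 'e': 2}
d['s'] = 8 → {'m': 4, 'h': 3, 'w': 5, 'z': 6, 'e': 2, 's': 8}
d['h'] = 3 → {'m': 4, 'h': 3, 'w': 5, 'z': 6, 'e': 2, 's': 8}
d['e']+d['z'] = 2+6 = 8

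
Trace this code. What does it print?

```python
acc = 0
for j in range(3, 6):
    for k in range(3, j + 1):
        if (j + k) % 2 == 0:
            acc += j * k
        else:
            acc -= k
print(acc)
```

58

j=3,k=3: even sum, acc = 0+9 = 9
j=4,k=3: odd sum, acc = 9-3 = 6
j=4,k=4: even sum, acc = 6+16 = 22
j=5,k=3: even sum, acc = 22+15 = 37
j=5,k=4: odd sum, acc = 37-4 = 33
j=5,k=5: even sum, acc = 33+25 = 58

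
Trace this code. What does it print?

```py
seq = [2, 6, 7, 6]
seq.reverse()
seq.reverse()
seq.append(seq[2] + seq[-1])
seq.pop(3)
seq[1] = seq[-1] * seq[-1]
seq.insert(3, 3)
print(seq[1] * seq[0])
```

338

reverse → [6, 7, 6, 2]
reverse → [2, 6, 7, 6]
append seq[2]+seq[-1] = 7+6 = 13 → [2, 6, 7, 6, 13]
pop(3) removes 6 → [2, 6, 7, 13]
seq[1] = seq[-1]*seq[-1] = 13*13 = 169 → [2, 169, 7, 13]
insert 3 at 3 → [2, 169, 7, 3, 13]
seq[1]*seq[0] = 169*2 = 338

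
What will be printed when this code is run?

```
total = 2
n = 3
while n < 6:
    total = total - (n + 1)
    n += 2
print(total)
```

n=3: total = 2-4 = -2
n=5: total = (-2)-6 = -8

-8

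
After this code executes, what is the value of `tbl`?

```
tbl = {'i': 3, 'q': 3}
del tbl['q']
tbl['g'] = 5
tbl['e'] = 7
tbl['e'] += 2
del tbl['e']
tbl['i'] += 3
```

{'i': 6, 'g': 5}

del 'q' → {'i': 3}
tbl['g'] = 5 → {'i': 3, 'g': 5}
tbl['e'] = 7 → {'i': 3, 'g': 5, 'e': 7}
tbl['e'] = 7+2 = 9 → {'i': 3, 'g': 5, 'e': 9}
del 'e' → {'i': 3, 'g': 5}
tbl['i'] = 3+3 = 6 → {'i': 6, 'g': 5}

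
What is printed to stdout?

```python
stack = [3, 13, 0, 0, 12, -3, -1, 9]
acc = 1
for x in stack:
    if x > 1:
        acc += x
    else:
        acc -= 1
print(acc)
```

x=3: >1, acc = 1+3 = 4
x=13: >1, acc = 4+13 = 17
x=0: not >1, acc = 17-1 = 16
x=0: not >1, acc = 16-1 = 15
x=12: >1, acc = 15+12 = 27
x=-3: not >1, acc = 27-1 = 26
x=-1: not >1, acc = 26-1 = 25
x=9: >1, acc = 25+9 = 34

34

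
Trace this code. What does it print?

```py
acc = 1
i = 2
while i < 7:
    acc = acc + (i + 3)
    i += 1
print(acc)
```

i=2: acc = 1+5 = 6
i=3: acc = 6+6 = 12
i=4: acc = 12+7 = 19
i=5: acc = 19+8 = 27
i=6: acc = 27+9 = 36

36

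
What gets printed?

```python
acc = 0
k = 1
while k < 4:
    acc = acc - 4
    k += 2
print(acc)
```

-8

k=1: acc = 0-4 = -4
k=3: acc = (-4)-4 = -8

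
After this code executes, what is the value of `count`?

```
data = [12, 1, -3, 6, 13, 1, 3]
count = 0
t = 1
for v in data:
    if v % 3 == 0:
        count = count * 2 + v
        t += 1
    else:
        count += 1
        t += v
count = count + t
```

131

v=12: %3==0, count = 0*2+12 = 12; t=2
v=1: not %3==0, count = 12+1 = 13; t=3
v=-3: %3==0, count = 13*2+(-3) = 23; t=4
v=6: %3==0, count = 23*2+6 = 52; t=5
v=13: not %3==0, count = 52+1 = 53; t=18
v=1: not %3==0, count = 53+1 = 54; t=19
v=3: %3==0, count = 54*2+3 = 111; t=20
count+t = 111+20 = 131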